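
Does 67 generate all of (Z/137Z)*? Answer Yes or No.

Yes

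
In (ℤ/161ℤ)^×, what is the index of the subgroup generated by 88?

Since 88 ∈ (Z/161Z)^×, its order divides φ(161) = φ(7·23) = (7−1)·(23−1) = 6·22 = 132 = 2^2 · 3 · 11.
Divisors of 132: 1, 2, 3, 4, 6, 11, 12, 22, 33, 44, 66, 132.
Check 88^d mod 161 for each divisor in increasing order:
88^1 ≡ 88
88^2 ≡ 16
88^3 ≡ 120
88^4 ≡ 95
88^6 ≡ 71
88^11 ≡ 114
88^12 ≡ 50
88^22 ≡ 116
88^33 ≡ 22
88^44 ≡ 93
88^66 ≡ 1
Thus |⟨88⟩| = ord(88) = 66.
[(Z/161Z)^× : ⟨88⟩] = 132/66 = 2.

2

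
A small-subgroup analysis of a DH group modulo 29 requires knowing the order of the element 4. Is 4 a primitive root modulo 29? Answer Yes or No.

φ(29) = 29 − 1 = 28 = 2^2 · 7.
4 is a primitive root mod 29 iff 4^(φ(29)/q) ≢ 1 for every prime q | φ(29), i.e. q ∈ {2, 7}.
4^14 ≡ 1 (mod 29)  [q = 2: ≡ 1 ✗]
4^4 ≡ 24 (mod 29)  [q = 7: ≢ 1 ✓]
The check at q = 2 fails, so 4 generates a proper subgroup.

No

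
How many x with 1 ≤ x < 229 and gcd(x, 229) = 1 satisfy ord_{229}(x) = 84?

0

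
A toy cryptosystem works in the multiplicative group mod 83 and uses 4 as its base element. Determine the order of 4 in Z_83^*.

41

The order of 4 must divide φ(83) = 83 − 1 = 82 = 2 · 41.
Divisors of 82: 1, 2, 41, 82.
Evaluate successive powers at the divisors of 82:
4^1 ≡ 4 (mod 83)
4^2 ≡ 16 (mod 83)
4^41 ≡ 1 (mod 83) ✓
The smallest such exponent is 41, so the order of 4 is 41.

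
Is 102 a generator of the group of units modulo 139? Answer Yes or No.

φ(139) = 139 − 1 = 138 = 2 · 3 · 23.
An element g generates (Z/139Z)^× iff g^(138/q) ≢ 1 (mod 139) for each prime q ∈ {2, 3, 23}.
102^69 ≡ 138 (mod 139)  [q = 2: ≢ 1 ✓]
102^46 ≡ 42 (mod 139)  [q = 3: ≢ 1 ✓]
102^6 ≡ 52 (mod 139)  [q = 23: ≢ 1 ✓]
None equal 1, so ord_139(102) = 138: 102 is a primitive root.

Yes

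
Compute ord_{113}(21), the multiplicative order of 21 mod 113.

112

Since 21 ∈ (Z/113Z)^×, its order divides φ(113) = 113 − 1 = 112 = 2^4 · 7.
Divisors of 112: 1, 2, 4, 7, 8, 14, 16, 28, 56, 112.
Compute 21^d (mod 113) for the divisors d until we hit 1:
21^1 ≡ 21 (mod 113)
21^2 ≡ 102 (mod 113)
21^4 ≡ 8 (mod 113)
21^7 ≡ 73 (mod 113)
21^8 ≡ 64 (mod 113)
21^14 ≡ 18 (mod 113)
21^16 ≡ 28 (mod 113)
21^28 ≡ 98 (mod 113)
21^56 ≡ 112 (mod 113)
21^112 ≡ 1 (mod 113) ✓
So ord_113(21) = 112.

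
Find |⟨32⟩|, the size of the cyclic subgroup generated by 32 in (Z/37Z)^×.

36

By Lagrange's theorem, ord_37(32) divides φ(37) = 37 − 1 = 36 = 2^2 · 3^2.
Divisors of 36: 1, 2, 3, 4, 6, 9, 12, 18, 36.
Check 32^d mod 37 for each divisor in increasing order:
32^1 ≡ 32 (mod 37)
32^2 ≡ 25 (mod 37)
32^3 ≡ 23 (mod 37)
32^4 ≡ 33 (mod 37)
32^6 ≡ 11 (mod 37)
32^9 ≡ 31 (mod 37)
32^12 ≡ 10 (mod 37)
32^18 ≡ 36 (mod 37)
32^36 ≡ 1 (mod 37) ✓
Therefore the multiplicative order of 32 modulo 37 is 36.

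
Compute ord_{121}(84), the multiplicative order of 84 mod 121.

ord(84) | φ(121) = φ(11^2) = 11·(11−1) = 110 = 2 · 5 · 11.
Divisors of 110: 1, 2, 5, 10, 11, 22, 55, 110.
Test each divisor d:
84^1 ≡ 84 (mod 121)
84^2 ≡ 38 (mod 121)
84^5 ≡ 54 (mod 121)
84^10 ≡ 12 (mod 121)
84^11 ≡ 40 (mod 121)
84^22 ≡ 27 (mod 121)
84^55 ≡ 120 (mod 121)
84^110 ≡ 1 (mod 121) ✓
Therefore the multiplicative order of 84 modulo 121 is 110.

110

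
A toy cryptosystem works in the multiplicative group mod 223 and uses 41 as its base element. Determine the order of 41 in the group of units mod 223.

37

The order of 41 must divide φ(223) = 223 − 1 = 222 = 2 · 3 · 37.
Divisors of 222: 1, 2, 3, 6, 37, 74, 111, 222.
Check 41^d mod 223 for each divisor in increasing order:
41^1 ≡ 41
41^2 ≡ 120
41^3 ≡ 14
41^6 ≡ 196
41^37 ≡ 1
The smallest such exponent is 37, so the order of 41 is 37.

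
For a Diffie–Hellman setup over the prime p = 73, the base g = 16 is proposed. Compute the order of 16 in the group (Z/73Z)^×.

9

By Lagrange's theorem, ord_73(16) divides φ(73) = 73 − 1 = 72 = 2^3 · 3^2.
Divisors of 72: 1, 2, 3, 4, 6, 8, 9, 12, 18, 24, 36, 72.
Compute 16^d (mod 73) for the divisors d until we hit 1:
16^1 ≡ 16
16^2 ≡ 37
16^3 ≡ 8
16^4 ≡ 55
16^6 ≡ 64
16^8 ≡ 32
16^9 ≡ 1
Hence ord(16) = 9.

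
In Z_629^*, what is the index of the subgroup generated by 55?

16

By Lagrange's theorem, ord_629(55) divides φ(629) = φ(17·37) = (17−1)·(37−1) = 16·36 = 576 = 2^6 · 3^2.
Divisors of 576: 1, 2, 3, 4, 6, 8, 9, 12, 16, 18, 24, 32, 36, 48, 64, 72, 96, 144, 192, 288, 576.
Evaluate successive powers at the divisors of 576:
55^1 ≡ 55 (mod 629)
55^2 ≡ 509 (mod 629)
55^3 ≡ 319 (mod 629)
55^4 ≡ 562 (mod 629)
55^6 ≡ 492 (mod 629)
55^8 ≡ 86 (mod 629)
55^9 ≡ 327 (mod 629)
55^12 ≡ 528 (mod 629)
55^16 ≡ 477 (mod 629)
55^18 ≡ 628 (mod 629)
55^24 ≡ 137 (mod 629)
55^32 ≡ 460 (mod 629)
55^36 ≡ 1 (mod 629) ✓
The order of 55 is 36, so the subgroup it generates has 36 elements.
The index is φ(629) / ord(55) = 576 / 36 = 16.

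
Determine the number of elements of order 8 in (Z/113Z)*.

φ(113) = 113 − 1 = 112 = 2^4 · 7.
(Z/113Z)^× is cyclic (|G| = 112); a cyclic group of order m has exactly φ(d) elements of each order d | m, and none otherwise.
8 = 2^3 divides 112, and φ(8) = 4.

4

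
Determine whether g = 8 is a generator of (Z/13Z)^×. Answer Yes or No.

φ(13) = 13 − 1 = 12 = 2^2 · 3.
An element g generates (Z/13Z)^× iff g^(12/q) ≢ 1 (mod 13) for each prime q ∈ {2, 3}.
8^6 ≡ 12 (mod 13)  [q = 2: ≢ 1 ✓]
8^4 ≡ 1 (mod 13)  [q = 3: ≡ 1 ✗]
The check at q = 3 fails, so 8 generates a proper subgroup.

No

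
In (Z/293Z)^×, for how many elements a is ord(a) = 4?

2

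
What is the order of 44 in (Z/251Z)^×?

Since 44 ∈ (Z/251Z)^×, its order divides φ(251) = 251 − 1 = 250 = 2 · 5^3.
Divisors of 250: 1, 2, 5, 10, 25, 50, 125, 250.
Evaluate successive powers at the divisors of 250:
44^1 ≡ 44
44^2 ≡ 179
44^5 ≡ 188
44^10 ≡ 204
44^25 ≡ 138
44^50 ≡ 219
44^125 ≡ 250
44^250 ≡ 1
Therefore the multiplicative order of 44 modulo 251 is 250.

250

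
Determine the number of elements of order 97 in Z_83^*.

0

φ(83) = 83 − 1 = 82 = 2 · 41.
Since (Z/83Z)^× is cyclic of order 82, the number of elements of order d is φ(d) when d | 82 and 0 otherwise.
97 does not divide 82, so no element of (Z/83Z)^× has order 97.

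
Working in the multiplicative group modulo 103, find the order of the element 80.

Since 80 ∈ (Z/103Z)^×, its order divides φ(103) = 103 − 1 = 102 = 2 · 3 · 17.
Divisors of 102: 1, 2, 3, 6, 17, 34, 51, 102.
Test each divisor d:
80^1 ≡ 80 (mod 103)
80^2 ≡ 14 (mod 103)
80^3 ≡ 90 (mod 103)
80^6 ≡ 66 (mod 103)
80^17 ≡ 102 (mod 103)
80^34 ≡ 1 (mod 103) ✓
Hence ord(80) = 34.

34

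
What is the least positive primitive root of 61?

2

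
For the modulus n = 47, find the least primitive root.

φ(47) = 47 − 1 = 46 = 2 · 23.
Test candidates g = 2, 3, … against the prime factors q ∈ {2, 23} of φ(47): g is a generator iff g^(46/q) ≢ 1 for every such q.
g = 2: 2^23 ≡ 1 — hits 1, so not a primitive root.
g = 3: 3^23 ≡ 1 — hits 1, so not a primitive root.
g = 4: 4^23 ≡ 1 — hits 1, so not a primitive root.
g = 5: 5^23 ≡ 46; 5^2 ≡ 25 — none is 1, so 5 is a primitive root.
Hence the least primitive root of 47 is 5.

5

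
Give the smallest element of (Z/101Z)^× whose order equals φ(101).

2

φ(101) = 101 − 1 = 100 = 2^2 · 5^2.
Test candidates g = 2, 3, … against the prime factors q ∈ {2, 5} of φ(101): g is a generator iff g^(100/q) ≢ 1 for every such q.
g = 2: 2^50 ≡ 100; 2^20 ≡ 95 — none is 1, so 2 is a primitive root.
The smallest primitive root modulo 101 is 2.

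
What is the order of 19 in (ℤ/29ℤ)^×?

28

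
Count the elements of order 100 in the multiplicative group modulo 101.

40

φ(101) = 101 − 1 = 100 = 2^2 · 5^2.
(Z/101Z)^× is cyclic (|G| = 100); a cyclic group of order m has exactly φ(d) elements of each order d | m, and none otherwise.
100 = 2^2 · 5^2 divides 100, and φ(100) = 40.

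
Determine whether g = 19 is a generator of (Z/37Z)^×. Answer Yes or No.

Yes

φ(37) = 37 − 1 = 36 = 2^2 · 3^2.
19 is a primitive root mod 37 iff 19^(φ(37)/q) ≢ 1 for every prime q | φ(37), i.e. q ∈ {2, 3}.
19^18 ≡ 36 (mod 37)  [q = 2: ≢ 1 ✓]
19^12 ≡ 10 (mod 37)  [q = 3: ≢ 1 ✓]
None equal 1, so ord_37(19) = 36: 19 is a primitive root.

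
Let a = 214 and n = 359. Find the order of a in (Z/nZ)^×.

179

The order of 214 must divide φ(359) = 359 − 1 = 358 = 2 · 179.
Divisors of 358: 1, 2, 179, 358.
Test each divisor d:
214^1 ≡ 214
214^2 ≡ 203
214^179 ≡ 1
Therefore the multiplicative order of 214 modulo 359 is 179.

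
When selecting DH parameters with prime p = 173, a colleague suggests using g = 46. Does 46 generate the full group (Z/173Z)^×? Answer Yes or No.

Yes

φ(173) = 173 − 1 = 172 = 2^2 · 43.
It suffices to check that the order of 46 is not a proper divisor of 172: compute 46^(172/q) for q ∈ {2, 43}.
46^86 ≡ 172 (mod 173)  [q = 2: ≢ 1 ✓]
46^4 ≡ 43 (mod 173)  [q = 43: ≢ 1 ✓]
All checks pass, so 46 has order 172 and is a primitive root modulo 173.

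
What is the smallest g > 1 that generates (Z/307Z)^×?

5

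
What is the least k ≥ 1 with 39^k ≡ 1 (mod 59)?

58

By Lagrange's theorem, ord_59(39) divides φ(59) = 59 − 1 = 58 = 2 · 29.
Divisors of 58: 1, 2, 29, 58.
Check 39^d mod 59 for each divisor in increasing order:
39^1 ≡ 39
39^2 ≡ 46
39^29 ≡ 58
39^58 ≡ 1
Therefore the multiplicative order of 39 modulo 59 is 58.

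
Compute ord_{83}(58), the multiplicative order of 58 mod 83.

The order of 58 must divide φ(83) = 83 − 1 = 82 = 2 · 41.
Divisors of 82: 1, 2, 41, 82.
Check 58^d mod 83 for each divisor in increasing order:
58^1 ≡ 58 (mod 83)
58^2 ≡ 44 (mod 83)
58^41 ≡ 82 (mod 83)
58^82 ≡ 1 (mod 83) ✓
Therefore the multiplicative order of 58 modulo 83 is 82.

82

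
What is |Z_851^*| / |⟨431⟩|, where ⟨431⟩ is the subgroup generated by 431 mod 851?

Since 431 ∈ (Z/851Z)^×, its order divides φ(851) = φ(23·37) = (23−1)·(37−1) = 22·36 = 792 = 2^3 · 3^2 · 11.
Divisors of 792: 1, 2, 3, 4, 6, 8, 9, 11, 12, 18, 22, 24, 33, 36, 44, 66, 72, 88, 99, 132, 198, 264, 396, 792.
Evaluate successive powers at the divisors of 792:
431^1 ≡ 431 (mod 851)
431^2 ≡ 243 (mod 851)
431^3 ≡ 60 (mod 851)
431^4 ≡ 330 (mod 851)
431^6 ≡ 196 (mod 851)
431^8 ≡ 823 (mod 851)
431^9 ≡ 697 (mod 851)
431^11 ≡ 22 (mod 851)
431^12 ≡ 121 (mod 851)
431^18 ≡ 739 (mod 851)
431^22 ≡ 484 (mod 851)
431^24 ≡ 174 (mod 851)
431^33 ≡ 436 (mod 851)
431^36 ≡ 630 (mod 851)
431^44 ≡ 231 (mod 851)
431^66 ≡ 323 (mod 851)
431^72 ≡ 334 (mod 851)
431^88 ≡ 599 (mod 851)
431^99 ≡ 413 (mod 851)
431^132 ≡ 507 (mod 851)
431^198 ≡ 369 (mod 851)
431^264 ≡ 47 (mod 851)
431^396 ≡ 1 (mod 851) ✓
Thus |⟨431⟩| = ord(431) = 396.
The index is φ(851) / ord(431) = 792 / 396 = 2.

2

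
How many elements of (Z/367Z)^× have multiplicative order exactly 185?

φ(367) = 367 − 1 = 366 = 2 · 3 · 61.
Since (Z/367Z)^× is cyclic of order 366, the number of elements of order d is φ(d) when d | 366 and 0 otherwise.
185 does not divide 366, so no element of (Z/367Z)^× has order 185.

0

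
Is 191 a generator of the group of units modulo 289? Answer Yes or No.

No

φ(289) = φ(17^2) = 17·(17−1) = 272 = 2^4 · 17.
191 is a primitive root mod 289 iff 191^(φ(289)/q) ≢ 1 for every prime q | φ(289), i.e. q ∈ {2, 17}.
191^136 ≡ 1 (mod 289)  [q = 2: ≡ 1 ✗]
191^16 ≡ 35 (mod 289)  [q = 17: ≢ 1 ✓]
191^136 ≡ 1 shows ord(191) | 136, strictly less than φ(289); not a primitive root.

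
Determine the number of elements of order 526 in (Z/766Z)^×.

0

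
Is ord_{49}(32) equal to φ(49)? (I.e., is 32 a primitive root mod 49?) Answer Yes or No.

No

φ(49) = φ(7^2) = 7·(7−1) = 42 = 2 · 3 · 7.
An element g generates (Z/49Z)^× iff g^(42/q) ≢ 1 (mod 49) for each prime q ∈ {2, 3, 7}.
32^21 ≡ 1 (mod 49)  [q = 2: ≡ 1 ✗]
32^14 ≡ 30 (mod 49)  [q = 3: ≢ 1 ✓]
32^6 ≡ 22 (mod 49)  [q = 7: ≢ 1 ✓]
The check at q = 2 fails, so 32 generates a proper subgroup.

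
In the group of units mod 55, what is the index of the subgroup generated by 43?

ord(43) | φ(55) = φ(5·11) = (5−1)·(11−1) = 4·10 = 40 = 2^3 · 5.
Divisors of 40: 1, 2, 4, 5, 8, 10, 20, 40.
Evaluate successive powers at the divisors of 40:
43^1 ≡ 43
43^2 ≡ 34
43^4 ≡ 1
Thus |⟨43⟩| = ord(43) = 4.
The index is φ(55) / ord(43) = 40 / 4 = 10.

10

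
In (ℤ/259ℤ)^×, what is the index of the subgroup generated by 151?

Since 151 ∈ (Z/259Z)^×, its order divides φ(259) = φ(7·37) = (7−1)·(37−1) = 6·36 = 216 = 2^3 · 3^3.
Divisors of 216: 1, 2, 3, 4, 6, 8, 9, 12, 18, 24, 27, 36, 54, 72, 108, 216.
Test each divisor d:
151^1 ≡ 151 (mod 259)
151^2 ≡ 9 (mod 259)
151^3 ≡ 64 (mod 259)
151^4 ≡ 81 (mod 259)
151^6 ≡ 211 (mod 259)
151^8 ≡ 86 (mod 259)
151^9 ≡ 36 (mod 259)
151^12 ≡ 232 (mod 259)
151^18 ≡ 1 (mod 259) ✓
So ord_259(151) = 18, hence |⟨151⟩| = 18.
[(Z/259Z)^× : ⟨151⟩] = 216/18 = 12.

12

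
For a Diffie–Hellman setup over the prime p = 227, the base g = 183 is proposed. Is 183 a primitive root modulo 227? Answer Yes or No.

Yes

φ(227) = 227 − 1 = 226 = 2 · 113.
It suffices to check that the order of 183 is not a proper divisor of 226: compute 183^(226/q) for q ∈ {2, 113}.
183^113 ≡ 226 (mod 227)  [q = 2: ≢ 1 ✓]
183^2 ≡ 120 (mod 227)  [q = 113: ≢ 1 ✓]
Every test exponent gives a nontrivial residue, hence 183 generates the full group.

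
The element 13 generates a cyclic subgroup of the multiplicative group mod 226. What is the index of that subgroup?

The order of 13 must divide φ(226) = φ(2)·φ(113) = 1·112 = 112 = 2^4 · 7.
Divisors of 112: 1, 2, 4, 7, 8, 14, 16, 28, 56, 112.
Test each divisor d:
13^1 ≡ 13
13^2 ≡ 169
13^4 ≡ 85
13^7 ≡ 69
13^8 ≡ 219
13^14 ≡ 15
13^16 ≡ 49
13^28 ≡ 225
13^56 ≡ 1
Thus |⟨13⟩| = ord(13) = 56.
The index is φ(226) / ord(13) = 112 / 56 = 2.

2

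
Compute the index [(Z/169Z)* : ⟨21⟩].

The order of 21 must divide φ(169) = φ(13^2) = 13·(13−1) = 156 = 2^2 · 3 · 13.
Divisors of 156: 1, 2, 3, 4, 6, 12, 13, 26, 39, 52, 78, 156.
Compute 21^d (mod 169) for the divisors d until we hit 1:
21^1 ≡ 21 (mod 169)
21^2 ≡ 103 (mod 169)
21^3 ≡ 135 (mod 169)
21^4 ≡ 131 (mod 169)
21^6 ≡ 142 (mod 169)
21^12 ≡ 53 (mod 169)
21^13 ≡ 99 (mod 169)
21^26 ≡ 168 (mod 169)
21^39 ≡ 70 (mod 169)
21^52 ≡ 1 (mod 169) ✓
Thus |⟨21⟩| = ord(21) = 52.
The index is φ(169) / ord(21) = 156 / 52 = 3.

3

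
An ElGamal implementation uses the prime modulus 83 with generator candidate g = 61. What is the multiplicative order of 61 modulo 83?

41

By Lagrange's theorem, ord_83(61) divides φ(83) = 83 − 1 = 82 = 2 · 41.
Divisors of 82: 1, 2, 41, 82.
Check 61^d mod 83 for each divisor in increasing order:
61^1 ≡ 61 (mod 83)
61^2 ≡ 69 (mod 83)
61^41 ≡ 1 (mod 83) ✓
Hence ord(61) = 41.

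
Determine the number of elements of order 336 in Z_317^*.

0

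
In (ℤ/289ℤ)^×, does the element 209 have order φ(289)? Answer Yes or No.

Yes

φ(289) = φ(17^2) = 17·(17−1) = 272 = 2^4 · 17.
Test 209^(272/q) mod 289 for each prime factor q of 272:
209^136 ≡ 288 (mod 289)  [q = 2: ≢ 1 ✓]
209^16 ≡ 222 (mod 289)  [q = 17: ≢ 1 ✓]
All checks pass, so 209 has order 272 and is a primitive root modulo 289.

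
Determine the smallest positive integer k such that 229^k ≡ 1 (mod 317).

316

The order of 229 must divide φ(317) = 317 − 1 = 316 = 2^2 · 79.
Divisors of 316: 1, 2, 4, 79, 158, 316.
Check 229^d mod 317 for each divisor in increasing order:
229^1 ≡ 229 (mod 317)
229^2 ≡ 136 (mod 317)
229^4 ≡ 110 (mod 317)
229^79 ≡ 203 (mod 317)
229^158 ≡ 316 (mod 317)
229^316 ≡ 1 (mod 317) ✓
Therefore the multiplicative order of 229 modulo 317 is 316.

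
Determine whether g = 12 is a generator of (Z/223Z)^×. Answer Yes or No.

Yes

φ(223) = 223 − 1 = 222 = 2 · 3 · 37.
Test 12^(222/q) mod 223 for each prime factor q of 222:
12^111 ≡ 222 (mod 223)  [q = 2: ≢ 1 ✓]
12^74 ≡ 183 (mod 223)  [q = 3: ≢ 1 ✓]
12^6 ≡ 14 (mod 223)  [q = 37: ≢ 1 ✓]
Every test exponent gives a nontrivial residue, hence 12 generates the full group.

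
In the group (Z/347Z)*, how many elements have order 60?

0

φ(347) = 347 − 1 = 346 = 2 · 173.
(Z/347Z)^× is cyclic (|G| = 346); a cyclic group of order m has exactly φ(d) elements of each order d | m, and none otherwise.
Since 60 ∤ 346, the count is 0.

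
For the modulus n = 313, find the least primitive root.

φ(313) = 313 − 1 = 312 = 2^3 · 3 · 13.
Test candidates g = 2, 3, … against the prime factors q ∈ {2, 3, 13} of φ(313): g is a generator iff g^(312/q) ≢ 1 for every such q.
g = 2: 2^156 ≡ 1 — hits 1, so not a primitive root.
g = 3: 3^156 ≡ 1 — hits 1, so not a primitive root.
g = 4: 4^156 ≡ 1 — hits 1, so not a primitive root.
g = 5: 5^156 ≡ 312; 5^104 ≡ 1 — hits 1, so not a primitive root.
g = 6: 6^156 ≡ 1 — hits 1, so not a primitive root.
g = 7: 7^156 ≡ 312; 7^104 ≡ 1 — hits 1, so not a primitive root.
g = 8: 8^156 ≡ 1 — hits 1, so not a primitive root.
g = 9: 9^156 ≡ 1 — hits 1, so not a primitive root.
g = 10: 10^156 ≡ 312; 10^104 ≡ 214; 10^24 ≡ 103 — none is 1, so 10 is a primitive root.
So 10 is the smallest generator of (Z/313Z)^×.

10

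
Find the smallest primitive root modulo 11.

2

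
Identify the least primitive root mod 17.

φ(17) = 17 − 1 = 16 = 2^4.
Test candidates g = 2, 3, … against the prime factors q ∈ {2} of φ(17): g is a generator iff g^(16/q) ≢ 1 for every such q.
g = 2: 2^8 ≡ 1 — hits 1, so not a primitive root.
g = 3: 3^8 ≡ 16 — none is 1, so 3 is a primitive root.
The smallest primitive root modulo 17 is 3.

3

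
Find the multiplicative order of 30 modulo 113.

7

The order of 30 must divide φ(113) = 113 − 1 = 112 = 2^4 · 7.
Divisors of 112: 1, 2, 4, 7, 8, 14, 16, 28, 56, 112.
Compute 30^d (mod 113) for the divisors d until we hit 1:
30^1 ≡ 30 (mod 113)
30^2 ≡ 109 (mod 113)
30^4 ≡ 16 (mod 113)
30^7 ≡ 1 (mod 113) ✓
Hence ord(30) = 7.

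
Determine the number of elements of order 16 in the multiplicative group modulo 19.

φ(19) = 19 − 1 = 18 = 2 · 3^2.
(Z/19Z)^× is cyclic (|G| = 18); a cyclic group of order m has exactly φ(d) elements of each order d | m, and none otherwise.
Here 18 is not a multiple of 16, so there are no elements of order 16.

0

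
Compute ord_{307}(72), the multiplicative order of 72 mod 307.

The order of 72 must divide φ(307) = 307 − 1 = 306 = 2 · 3^2 · 17.
Divisors of 306: 1, 2, 3, 6, 9, 17, 18, 34, 51, 102, 153, 306.
Compute 72^d (mod 307) for the divisors d until we hit 1:
72^1 ≡ 72
72^2 ≡ 272
72^3 ≡ 243
72^6 ≡ 105
72^9 ≡ 34
72^17 ≡ 306
72^18 ≡ 235
72^34 ≡ 1
Hence ord(72) = 34.

34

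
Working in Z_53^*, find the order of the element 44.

13

Since 44 ∈ (Z/53Z)^×, its order divides φ(53) = 53 − 1 = 52 = 2^2 · 13.
Divisors of 52: 1, 2, 4, 13, 26, 52.
Check 44^d mod 53 for each divisor in increasing order:
44^1 ≡ 44
44^2 ≡ 28
44^4 ≡ 42
44^13 ≡ 1
The smallest such exponent is 13, so the order of 44 is 13.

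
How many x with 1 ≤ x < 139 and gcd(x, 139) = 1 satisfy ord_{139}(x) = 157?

0

φ(139) = 139 − 1 = 138 = 2 · 3 · 23.
Since (Z/139Z)^× is cyclic of order 138, the number of elements of order d is φ(d) when d | 138 and 0 otherwise.
Since 157 ∤ 138, the count is 0.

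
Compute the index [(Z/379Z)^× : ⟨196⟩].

The order of 196 must divide φ(379) = 379 − 1 = 378 = 2 · 3^3 · 7.
Divisors of 378: 1, 2, 3, 6, 7, 9, 14, 18, 21, 27, 42, 54, 63, 126, 189, 378.
Evaluate successive powers at the divisors of 378:
196^1 ≡ 196 (mod 379)
196^2 ≡ 137 (mod 379)
196^3 ≡ 322 (mod 379)
196^6 ≡ 217 (mod 379)
196^7 ≡ 84 (mod 379)
196^9 ≡ 138 (mod 379)
196^14 ≡ 234 (mod 379)
196^18 ≡ 94 (mod 379)
196^21 ≡ 327 (mod 379)
196^27 ≡ 86 (mod 379)
196^42 ≡ 51 (mod 379)
196^54 ≡ 195 (mod 379)
196^63 ≡ 1 (mod 379) ✓
Thus |⟨196⟩| = ord(196) = 63.
Index = |(Z/379Z)^×| / |⟨196⟩| = 378 / 63 = 6.

6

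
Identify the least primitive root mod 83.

2

φ(83) = 83 − 1 = 82 = 2 · 41.
Test candidates g = 2, 3, … against the prime factors q ∈ {2, 41} of φ(83): g is a generator iff g^(82/q) ≢ 1 for every such q.
g = 2: 2^41 ≡ 82; 2^2 ≡ 4 — none is 1, so 2 is a primitive root.
The smallest primitive root modulo 83 is 2.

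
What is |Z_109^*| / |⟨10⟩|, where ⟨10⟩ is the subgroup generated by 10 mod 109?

The order of 10 must divide φ(109) = 109 − 1 = 108 = 2^2 · 3^3.
Divisors of 108: 1, 2, 3, 4, 6, 9, 12, 18, 27, 36, 54, 108.
Compute 10^d (mod 109) for the divisors d until we hit 1:
10^1 ≡ 10 (mod 109)
10^2 ≡ 100 (mod 109)
10^3 ≡ 19 (mod 109)
10^4 ≡ 81 (mod 109)
10^6 ≡ 34 (mod 109)
10^9 ≡ 101 (mod 109)
10^12 ≡ 66 (mod 109)
10^18 ≡ 64 (mod 109)
10^27 ≡ 33 (mod 109)
10^36 ≡ 63 (mod 109)
10^54 ≡ 108 (mod 109)
10^108 ≡ 1 (mod 109) ✓
The order of 10 is 108, so the subgroup it generates has 108 elements.
Index = |(Z/109Z)^×| / |⟨10⟩| = 108 / 108 = 1.

1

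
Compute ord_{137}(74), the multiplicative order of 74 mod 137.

ord(74) | φ(137) = 137 − 1 = 136 = 2^3 · 17.
Divisors of 136: 1, 2, 4, 8, 17, 34, 68, 136.
Evaluate successive powers at the divisors of 136:
74^1 ≡ 74
74^2 ≡ 133
74^4 ≡ 16
74^8 ≡ 119
74^17 ≡ 1
Therefore the multiplicative order of 74 modulo 137 is 17.

17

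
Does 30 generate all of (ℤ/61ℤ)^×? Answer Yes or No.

Yes

φ(61) = 61 − 1 = 60 = 2^2 · 3 · 5.
An element g generates (Z/61Z)^× iff g^(60/q) ≢ 1 (mod 61) for each prime q ∈ {2, 3, 5}.
30^30 ≡ 60 (mod 61)  [q = 2: ≢ 1 ✓]
30^20 ≡ 13 (mod 61)  [q = 3: ≢ 1 ✓]
30^12 ≡ 34 (mod 61)  [q = 5: ≢ 1 ✓]
None equal 1, so ord_61(30) = 60: 30 is a primitive root.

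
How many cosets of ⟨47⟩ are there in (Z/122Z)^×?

20

Since 47 ∈ (Z/122Z)^×, its order divides φ(122) = φ(2)·φ(61) = 1·60 = 60 = 2^2 · 3 · 5.
Divisors of 60: 1, 2, 3, 4, 5, 6, 10, 12, 15, 20, 30, 60.
Compute 47^d (mod 122) for the divisors d until we hit 1:
47^1 ≡ 47 (mod 122)
47^2 ≡ 13 (mod 122)
47^3 ≡ 1 (mod 122) ✓
So ord_122(47) = 3, hence |⟨47⟩| = 3.
The index is φ(122) / ord(47) = 60 / 3 = 20.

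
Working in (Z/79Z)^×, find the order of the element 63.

78

Since 63 ∈ (Z/79Z)^×, its order divides φ(79) = 79 − 1 = 78 = 2 · 3 · 13.
Divisors of 78: 1, 2, 3, 6, 13, 26, 39, 78.
Compute 63^d (mod 79) for the divisors d until we hit 1:
63^1 ≡ 63
63^2 ≡ 19
63^3 ≡ 12
63^6 ≡ 65
63^13 ≡ 24
63^26 ≡ 23
63^39 ≡ 78
63^78 ≡ 1
The smallest such exponent is 78, so the order of 63 is 78.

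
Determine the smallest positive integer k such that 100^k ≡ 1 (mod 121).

11

The order of 100 must divide φ(121) = φ(11^2) = 11·(11−1) = 110 = 2 · 5 · 11.
Divisors of 110: 1, 2, 5, 10, 11, 22, 55, 110.
Compute 100^d (mod 121) for the divisors d until we hit 1:
100^1 ≡ 100 (mod 121)
100^2 ≡ 78 (mod 121)
100^5 ≡ 12 (mod 121)
100^10 ≡ 23 (mod 121)
100^11 ≡ 1 (mod 121) ✓
Therefore the multiplicative order of 100 modulo 121 is 11.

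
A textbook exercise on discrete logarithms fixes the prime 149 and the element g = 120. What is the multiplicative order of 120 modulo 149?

74

The order of 120 must divide φ(149) = 149 − 1 = 148 = 2^2 · 37.
Divisors of 148: 1, 2, 4, 37, 74, 148.
Test each divisor d:
120^1 ≡ 120 (mod 149)
120^2 ≡ 96 (mod 149)
120^4 ≡ 127 (mod 149)
120^37 ≡ 148 (mod 149)
120^74 ≡ 1 (mod 149) ✓
Therefore the multiplicative order of 120 modulo 149 is 74.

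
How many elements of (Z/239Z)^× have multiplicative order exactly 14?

6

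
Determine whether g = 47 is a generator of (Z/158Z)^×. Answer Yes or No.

Yes

φ(158) = φ(2)·φ(79) = 1·78 = 78 = 2 · 3 · 13.
47 is a primitive root mod 158 iff 47^(φ(158)/q) ≢ 1 for every prime q | φ(158), i.e. q ∈ {2, 3, 13}.
47^39 ≡ 157 (mod 158)  [q = 2: ≢ 1 ✓]
47^26 ≡ 55 (mod 158)  [q = 3: ≢ 1 ✓]
47^6 ≡ 131 (mod 158)  [q = 13: ≢ 1 ✓]
None equal 1, so ord_158(47) = 78: 47 is a primitive root.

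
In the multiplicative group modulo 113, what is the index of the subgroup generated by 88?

Since 88 ∈ (Z/113Z)^×, its order divides φ(113) = 113 − 1 = 112 = 2^4 · 7.
Divisors of 112: 1, 2, 4, 7, 8, 14, 16, 28, 56, 112.
Test each divisor d:
88^1 ≡ 88
88^2 ≡ 60
88^4 ≡ 97
88^7 ≡ 44
88^8 ≡ 30
88^14 ≡ 15
88^16 ≡ 109
88^28 ≡ 112
88^56 ≡ 1
So ord_113(88) = 56, hence |⟨88⟩| = 56.
The index is φ(113) / ord(88) = 112 / 56 = 2.

2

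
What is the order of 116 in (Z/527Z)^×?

ord(116) | φ(527) = φ(17·31) = (17−1)·(31−1) = 16·30 = 480 = 2^5 · 3 · 5.
Divisors of 480: 1, 2, 3, 4, 5, 6, 8, 10, 12, 15, 16, 20, 24, 30, 32, 40, 48, 60, 80, 96, 120, 160, 240, 480.
Evaluate successive powers at the divisors of 480:
116^1 ≡ 116 (mod 527)
116^2 ≡ 281 (mod 527)
116^3 ≡ 449 (mod 527)
116^4 ≡ 438 (mod 527)
116^5 ≡ 216 (mod 527)
116^6 ≡ 287 (mod 527)
116^8 ≡ 16 (mod 527)
116^10 ≡ 280 (mod 527)
116^12 ≡ 157 (mod 527)
116^15 ≡ 402 (mod 527)
116^16 ≡ 256 (mod 527)
116^20 ≡ 404 (mod 527)
116^24 ≡ 407 (mod 527)
116^30 ≡ 342 (mod 527)
116^32 ≡ 188 (mod 527)
116^40 ≡ 373 (mod 527)
116^48 ≡ 171 (mod 527)
116^60 ≡ 497 (mod 527)
116^80 ≡ 1 (mod 527) ✓
Therefore the multiplicative order of 116 modulo 527 is 80.

80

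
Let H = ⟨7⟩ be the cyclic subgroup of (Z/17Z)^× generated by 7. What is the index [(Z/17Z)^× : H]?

By Lagrange's theorem, ord_17(7) divides φ(17) = 17 − 1 = 16 = 2^4.
Divisors of 16: 1, 2, 4, 8, 16.
Test each divisor d:
7^1 ≡ 7 (mod 17)
7^2 ≡ 15 (mod 17)
7^4 ≡ 4 (mod 17)
7^8 ≡ 16 (mod 17)
7^16 ≡ 1 (mod 17) ✓
Thus |⟨7⟩| = ord(7) = 16.
[(Z/17Z)^× : ⟨7⟩] = 16/16 = 1.

1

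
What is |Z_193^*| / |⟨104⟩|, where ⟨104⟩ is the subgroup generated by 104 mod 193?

3

Since 104 ∈ (Z/193Z)^×, its order divides φ(193) = 193 − 1 = 192 = 2^6 · 3.
Divisors of 192: 1, 2, 3, 4, 6, 8, 12, 16, 24, 32, 48, 64, 96, 192.
Check 104^d mod 193 for each divisor in increasing order:
104^1 ≡ 104
104^2 ≡ 8
104^3 ≡ 60
104^4 ≡ 64
104^6 ≡ 126
104^8 ≡ 43
104^12 ≡ 50
104^16 ≡ 112
104^24 ≡ 184
104^32 ≡ 192
104^48 ≡ 81
104^64 ≡ 1
Thus |⟨104⟩| = ord(104) = 64.
The index is φ(193) / ord(104) = 192 / 64 = 3.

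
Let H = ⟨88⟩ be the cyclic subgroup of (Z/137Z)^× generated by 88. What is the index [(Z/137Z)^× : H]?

8

ord(88) | φ(137) = 137 − 1 = 136 = 2^3 · 17.
Divisors of 136: 1, 2, 4, 8, 17, 34, 68, 136.
Compute 88^d (mod 137) for the divisors d until we hit 1:
88^1 ≡ 88 (mod 137)
88^2 ≡ 72 (mod 137)
88^4 ≡ 115 (mod 137)
88^8 ≡ 73 (mod 137)
88^17 ≡ 1 (mod 137) ✓
The order of 88 is 17, so the subgroup it generates has 17 elements.
The index is φ(137) / ord(88) = 136 / 17 = 8.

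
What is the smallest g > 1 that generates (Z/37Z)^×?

φ(37) = 37 − 1 = 36 = 2^2 · 3^2.
Test candidates g = 2, 3, … against the prime factors q ∈ {2, 3} of φ(37): g is a generator iff g^(36/q) ≢ 1 for every such q.
g = 2: 2^18 ≡ 36; 2^12 ≡ 26 — none is 1, so 2 is a primitive root.
So 2 is the smallest generator of (Z/37Z)^×.

2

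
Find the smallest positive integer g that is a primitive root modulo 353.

3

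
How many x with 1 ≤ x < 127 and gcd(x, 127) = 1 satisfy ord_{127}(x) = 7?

6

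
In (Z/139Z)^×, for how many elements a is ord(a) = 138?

44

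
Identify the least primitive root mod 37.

φ(37) = 37 − 1 = 36 = 2^2 · 3^2.
g is a primitive root iff g^(36/q) ≢ 1 (mod 37) for each prime q ∈ {2, 3}.
g = 2: 2^18 ≡ 36; 2^12 ≡ 26 — none is 1, so 2 is a primitive root.
Hence the least primitive root of 37 is 2.

2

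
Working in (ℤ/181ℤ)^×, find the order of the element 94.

90

By Lagrange's theorem, ord_181(94) divides φ(181) = 181 − 1 = 180 = 2^2 · 3^2 · 5.
Divisors of 180: 1, 2, 3, 4, 5, 6, 9, 10, 12, 15, 18, 20, 30, 36, 45, 60, 90, 180.
Test each divisor d:
94^1 ≡ 94
94^2 ≡ 148
94^3 ≡ 156
94^4 ≡ 3
94^5 ≡ 101
94^6 ≡ 82
94^9 ≡ 122
94^10 ≡ 65
94^12 ≡ 27
94^15 ≡ 49
94^18 ≡ 42
94^20 ≡ 62
94^30 ≡ 48
94^36 ≡ 135
94^45 ≡ 180
94^60 ≡ 132
94^90 ≡ 1
Therefore the multiplicative order of 94 modulo 181 is 90.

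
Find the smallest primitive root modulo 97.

5

φ(97) = 97 − 1 = 96 = 2^5 · 3.
g is a primitive root iff g^(96/q) ≢ 1 (mod 97) for each prime q ∈ {2, 3}.
g = 2: 2^48 ≡ 1 — hits 1, so not a primitive root.
g = 3: 3^48 ≡ 1 — hits 1, so not a primitive root.
g = 4: 4^48 ≡ 1 — hits 1, so not a primitive root.
g = 5: 5^48 ≡ 96; 5^32 ≡ 35 — none is 1, so 5 is a primitive root.
The smallest primitive root modulo 97 is 5.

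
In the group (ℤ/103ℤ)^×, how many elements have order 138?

0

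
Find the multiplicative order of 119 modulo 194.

4

ord(119) | φ(194) = φ(2)·φ(97) = 1·96 = 96 = 2^5 · 3.
Divisors of 96: 1, 2, 3, 4, 6, 8, 12, 16, 24, 32, 48, 96.
Test each divisor d:
119^1 ≡ 119
119^2 ≡ 193
119^3 ≡ 75
119^4 ≡ 1
Hence ord(119) = 4.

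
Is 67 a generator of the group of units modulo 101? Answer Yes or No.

φ(101) = 101 − 1 = 100 = 2^2 · 5^2.
An element g generates (Z/101Z)^× iff g^(100/q) ≢ 1 (mod 101) for each prime q ∈ {2, 5}.
67^50 ≡ 100 (mod 101)  [q = 2: ≢ 1 ✓]
67^20 ≡ 95 (mod 101)  [q = 5: ≢ 1 ✓]
All checks pass, so 67 has order 100 and is a primitive root modulo 101.

Yes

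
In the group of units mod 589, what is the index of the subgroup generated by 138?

12

By Lagrange's theorem, ord_589(138) divides φ(589) = φ(19·31) = (19−1)·(31−1) = 18·30 = 540 = 2^2 · 3^3 · 5.
Divisors of 540: 1, 2, 3, 4, 5, 6, 9, 10, 12, 15, 18, 20, 27, 30, 36, 45, 54, 60, 90, 108, 135, 180, 270, 540.
Check 138^d mod 589 for each divisor in increasing order:
138^1 ≡ 138
138^2 ≡ 196
138^3 ≡ 543
138^4 ≡ 131
138^5 ≡ 408
138^6 ≡ 349
138^9 ≡ 438
138^10 ≡ 366
138^12 ≡ 467
138^15 ≡ 311
138^18 ≡ 419
138^20 ≡ 253
138^27 ≡ 343
138^30 ≡ 125
138^36 ≡ 39
138^45 ≡ 1
Thus |⟨138⟩| = ord(138) = 45.
The index is φ(589) / ord(138) = 540 / 45 = 12.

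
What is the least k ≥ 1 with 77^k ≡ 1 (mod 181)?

Since 77 ∈ (Z/181Z)^×, its order divides φ(181) = 181 − 1 = 180 = 2^2 · 3^2 · 5.
Divisors of 180: 1, 2, 3, 4, 5, 6, 9, 10, 12, 15, 18, 20, 30, 36, 45, 60, 90, 180.
Evaluate successive powers at the divisors of 180:
77^1 ≡ 77 (mod 181)
77^2 ≡ 137 (mod 181)
77^3 ≡ 51 (mod 181)
77^4 ≡ 126 (mod 181)
77^5 ≡ 109 (mod 181)
77^6 ≡ 67 (mod 181)
77^9 ≡ 159 (mod 181)
77^10 ≡ 116 (mod 181)
77^12 ≡ 145 (mod 181)
77^15 ≡ 155 (mod 181)
77^18 ≡ 122 (mod 181)
77^20 ≡ 62 (mod 181)
77^30 ≡ 133 (mod 181)
77^36 ≡ 42 (mod 181)
77^45 ≡ 162 (mod 181)
77^60 ≡ 132 (mod 181)
77^90 ≡ 180 (mod 181)
77^180 ≡ 1 (mod 181) ✓
The smallest such exponent is 180, so the order of 77 is 180.

180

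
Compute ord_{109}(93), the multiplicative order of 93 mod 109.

By Lagrange's theorem, ord_109(93) divides φ(109) = 109 − 1 = 108 = 2^2 · 3^3.
Divisors of 108: 1, 2, 3, 4, 6, 9, 12, 18, 27, 36, 54, 108.
Check 93^d mod 109 for each divisor in increasing order:
93^1 ≡ 93 (mod 109)
93^2 ≡ 38 (mod 109)
93^3 ≡ 46 (mod 109)
93^4 ≡ 27 (mod 109)
93^6 ≡ 45 (mod 109)
93^9 ≡ 108 (mod 109)
93^12 ≡ 63 (mod 109)
93^18 ≡ 1 (mod 109) ✓
Hence ord(93) = 18.

18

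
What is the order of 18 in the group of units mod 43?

ord(18) | φ(43) = 43 − 1 = 42 = 2 · 3 · 7.
Divisors of 42: 1, 2, 3, 6, 7, 14, 21, 42.
Compute 18^d (mod 43) for the divisors d until we hit 1:
18^1 ≡ 18 (mod 43)
18^2 ≡ 23 (mod 43)
18^3 ≡ 27 (mod 43)
18^6 ≡ 41 (mod 43)
18^7 ≡ 7 (mod 43)
18^14 ≡ 6 (mod 43)
18^21 ≡ 42 (mod 43)
18^42 ≡ 1 (mod 43) ✓
So ord_43(18) = 42.

42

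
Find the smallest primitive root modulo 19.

2

φ(19) = 19 − 1 = 18 = 2 · 3^2.
g is a primitive root iff g^(18/q) ≢ 1 (mod 19) for each prime q ∈ {2, 3}.
g = 2: 2^9 ≡ 18; 2^6 ≡ 7 — none is 1, so 2 is a primitive root.
So 2 is the smallest generator of (Z/19Z)^×.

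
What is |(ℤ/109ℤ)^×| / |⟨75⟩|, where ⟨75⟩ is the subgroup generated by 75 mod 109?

12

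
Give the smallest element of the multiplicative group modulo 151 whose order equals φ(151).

6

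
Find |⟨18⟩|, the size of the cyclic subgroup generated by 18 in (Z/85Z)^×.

4

ord(18) | φ(85) = φ(5·17) = (5−1)·(17−1) = 4·16 = 64 = 2^6.
Divisors of 64: 1, 2, 4, 8, 16, 32, 64.
Check 18^d mod 85 for each divisor in increasing order:
18^1 ≡ 18 (mod 85)
18^2 ≡ 69 (mod 85)
18^4 ≡ 1 (mod 85) ✓
Hence ord(18) = 4.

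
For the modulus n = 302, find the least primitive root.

7

φ(302) = φ(2)·φ(151) = 1·150 = 150 = 2 · 3 · 5^2.
Test candidates g = 2, 3, … against the prime factors q ∈ {2, 3, 5} of φ(302): g is a generator iff g^(150/q) ≢ 1 for every such q.
g = 2: gcd(2, 302) = 2 > 1, not a unit — skip.
g = 3: 3^75 ≡ 301; 3^50 ≡ 1 — hits 1, so not a primitive root.
g = 4: gcd(4, 302) = 2 > 1, not a unit — skip.
g = 5: 5^75 ≡ 1 — hits 1, so not a primitive root.
g = 6: gcd(6, 302) = 2 > 1, not a unit — skip.
g = 7: 7^75 ≡ 301; 7^50 ≡ 183; 7^30 ≡ 159 — none is 1, so 7 is a primitive root.
The smallest primitive root modulo 302 is 7.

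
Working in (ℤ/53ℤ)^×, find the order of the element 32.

52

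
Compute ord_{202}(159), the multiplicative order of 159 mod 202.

Since 159 ∈ (Z/202Z)^×, its order divides φ(202) = φ(2)·φ(101) = 1·100 = 100 = 2^2 · 5^2.
Divisors of 100: 1, 2, 4, 5, 10, 20, 25, 50, 100.
Evaluate successive powers at the divisors of 100:
159^1 ≡ 159 (mod 202)
159^2 ≡ 31 (mod 202)
159^4 ≡ 153 (mod 202)
159^5 ≡ 87 (mod 202)
159^10 ≡ 95 (mod 202)
159^20 ≡ 137 (mod 202)
159^25 ≡ 1 (mod 202) ✓
Hence ord(159) = 25.

25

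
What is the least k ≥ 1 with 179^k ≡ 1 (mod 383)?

382

By Lagrange's theorem, ord_383(179) divides φ(383) = 383 − 1 = 382 = 2 · 191.
Divisors of 382: 1, 2, 191, 382.
Check 179^d mod 383 for each divisor in increasing order:
179^1 ≡ 179 (mod 383)
179^2 ≡ 252 (mod 383)
179^191 ≡ 382 (mod 383)
179^382 ≡ 1 (mod 383) ✓
Therefore the multiplicative order of 179 modulo 383 is 382.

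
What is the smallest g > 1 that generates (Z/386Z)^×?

φ(386) = φ(2)·φ(193) = 1·192 = 192 = 2^6 · 3.
g is a primitive root iff g^(192/q) ≢ 1 (mod 386) for each prime q ∈ {2, 3}.
g = 2: gcd(2, 386) = 2 > 1, not a unit — skip.
g = 3: 3^96 ≡ 1 — hits 1, so not a primitive root.
g = 4: gcd(4, 386) = 2 > 1, not a unit — skip.
g = 5: 5^96 ≡ 385; 5^64 ≡ 277 — none is 1, so 5 is a primitive root.
Hence the least primitive root of 386 is 5.

5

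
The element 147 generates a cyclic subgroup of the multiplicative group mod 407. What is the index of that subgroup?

36

ord(147) | φ(407) = φ(11·37) = (11−1)·(37−1) = 10·36 = 360 = 2^3 · 3^2 · 5.
Divisors of 360: 1, 2, 3, 4, 5, 6, 8, 9, 10, 12, 15, 18, 20, 24, 30, 36, 40, 45, 60, 72, 90, 120, 180, 360.
Evaluate successive powers at the divisors of 360:
147^1 ≡ 147 (mod 407)
147^2 ≡ 38 (mod 407)
147^3 ≡ 295 (mod 407)
147^4 ≡ 223 (mod 407)
147^5 ≡ 221 (mod 407)
147^6 ≡ 334 (mod 407)
147^8 ≡ 75 (mod 407)
147^9 ≡ 36 (mod 407)
147^10 ≡ 1 (mod 407) ✓
Thus |⟨147⟩| = ord(147) = 10.
The index is φ(407) / ord(147) = 360 / 10 = 36.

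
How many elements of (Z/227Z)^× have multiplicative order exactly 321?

0

φ(227) = 227 − 1 = 226 = 2 · 113.
Since (Z/227Z)^× is cyclic of order 226, the number of elements of order d is φ(d) when d | 226 and 0 otherwise.
321 does not divide 226, so no element of (Z/227Z)^× has order 321.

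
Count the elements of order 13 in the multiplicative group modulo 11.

0

φ(11) = 11 − 1 = 10 = 2 · 5.
(Z/11Z)^× is cyclic (|G| = 10); a cyclic group of order m has exactly φ(d) elements of each order d | m, and none otherwise.
Here 10 is not a multiple of 13, so there are no elements of order 13.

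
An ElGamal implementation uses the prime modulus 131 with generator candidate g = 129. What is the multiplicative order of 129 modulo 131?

65

By Lagrange's theorem, ord_131(129) divides φ(131) = 131 − 1 = 130 = 2 · 5 · 13.
Divisors of 130: 1, 2, 5, 10, 13, 26, 65, 130.
Evaluate successive powers at the divisors of 130:
129^1 ≡ 129 (mod 131)
129^2 ≡ 4 (mod 131)
129^5 ≡ 99 (mod 131)
129^10 ≡ 107 (mod 131)
129^13 ≡ 61 (mod 131)
129^26 ≡ 53 (mod 131)
129^65 ≡ 1 (mod 131) ✓
Hence ord(129) = 65.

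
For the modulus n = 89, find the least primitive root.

3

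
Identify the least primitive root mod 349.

2

φ(349) = 349 − 1 = 348 = 2^2 · 3 · 29.
Test candidates g = 2, 3, … against the prime factors q ∈ {2, 3, 29} of φ(349): g is a generator iff g^(348/q) ≢ 1 for every such q.
g = 2: 2^174 ≡ 348; 2^116 ≡ 226; 2^12 ≡ 257 — none is 1, so 2 is a primitive root.
The smallest primitive root modulo 349 is 2.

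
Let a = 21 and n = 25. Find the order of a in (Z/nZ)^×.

ord(21) | φ(25) = φ(5^2) = 5·(5−1) = 20 = 2^2 · 5.
Divisors of 20: 1, 2, 4, 5, 10, 20.
Test each divisor d:
21^1 ≡ 21
21^2 ≡ 16
21^4 ≡ 6
21^5 ≡ 1
Hence ord(21) = 5.

5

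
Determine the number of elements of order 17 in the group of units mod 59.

0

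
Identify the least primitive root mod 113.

3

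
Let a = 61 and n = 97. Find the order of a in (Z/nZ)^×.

3

The order of 61 must divide φ(97) = 97 − 1 = 96 = 2^5 · 3.
Divisors of 96: 1, 2, 3, 4, 6, 8, 12, 16, 24, 32, 48, 96.
Evaluate successive powers at the divisors of 96:
61^1 ≡ 61
61^2 ≡ 35
61^3 ≡ 1
The smallest such exponent is 3, so the order of 61 is 3.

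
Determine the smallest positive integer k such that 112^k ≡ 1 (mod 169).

52

ord(112) | φ(169) = φ(13^2) = 13·(13−1) = 156 = 2^2 · 3 · 13.
Divisors of 156: 1, 2, 3, 4, 6, 12, 13, 26, 39, 52, 78, 156.
Test each divisor d:
112^1 ≡ 112
112^2 ≡ 38
112^3 ≡ 31
112^4 ≡ 92
112^6 ≡ 116
112^12 ≡ 105
112^13 ≡ 99
112^26 ≡ 168
112^39 ≡ 70
112^52 ≡ 1
Therefore the multiplicative order of 112 modulo 169 is 52.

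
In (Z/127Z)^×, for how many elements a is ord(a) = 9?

φ(127) = 127 − 1 = 126 = 2 · 3^2 · 7.
Since (Z/127Z)^× is cyclic of order 126, the number of elements of order d is φ(d) when d | 126 and 0 otherwise.
9 = 3^2 divides 126, and φ(9) = 6.

6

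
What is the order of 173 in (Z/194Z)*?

96

Since 173 ∈ (Z/194Z)^×, its order divides φ(194) = φ(2)·φ(97) = 1·96 = 96 = 2^5 · 3.
Divisors of 96: 1, 2, 3, 4, 6, 8, 12, 16, 24, 32, 48, 96.
Evaluate successive powers at the divisors of 96:
173^1 ≡ 173 (mod 194)
173^2 ≡ 53 (mod 194)
173^3 ≡ 51 (mod 194)
173^4 ≡ 93 (mod 194)
173^6 ≡ 79 (mod 194)
173^8 ≡ 113 (mod 194)
173^12 ≡ 33 (mod 194)
173^16 ≡ 159 (mod 194)
173^24 ≡ 119 (mod 194)
173^32 ≡ 61 (mod 194)
173^48 ≡ 193 (mod 194)
173^96 ≡ 1 (mod 194) ✓
Hence ord(173) = 96.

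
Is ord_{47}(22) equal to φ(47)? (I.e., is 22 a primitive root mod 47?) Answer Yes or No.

φ(47) = 47 − 1 = 46 = 2 · 23.
An element g generates (Z/47Z)^× iff g^(46/q) ≢ 1 (mod 47) for each prime q ∈ {2, 23}.
22^23 ≡ 46 (mod 47)  [q = 2: ≢ 1 ✓]
22^2 ≡ 14 (mod 47)  [q = 23: ≢ 1 ✓]
All checks pass, so 22 has order 46 and is a primitive root modulo 47.

Yes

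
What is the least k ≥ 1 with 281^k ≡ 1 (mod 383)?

382

Since 281 ∈ (Z/383Z)^×, its order divides φ(383) = 383 − 1 = 382 = 2 · 191.
Divisors of 382: 1, 2, 191, 382.
Check 281^d mod 383 for each divisor in increasing order:
281^1 ≡ 281 (mod 383)
281^2 ≡ 63 (mod 383)
281^191 ≡ 382 (mod 383)
281^382 ≡ 1 (mod 383) ✓
The smallest such exponent is 382, so the order of 281 is 382.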